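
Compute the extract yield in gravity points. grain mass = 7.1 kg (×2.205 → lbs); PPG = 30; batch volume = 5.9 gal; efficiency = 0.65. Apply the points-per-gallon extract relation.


points = lbs × PPG × eff / vol
lbs = 7.1 × 2.205 = 15.6555
points = 15.6555 × 30 × 0.65 / 5.9

51.7428 points


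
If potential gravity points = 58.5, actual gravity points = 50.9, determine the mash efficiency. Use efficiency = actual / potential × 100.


efficiency = 50.9 / 58.5 × 100

87.0085 %


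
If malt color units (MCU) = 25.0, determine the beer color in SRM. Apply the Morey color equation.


SRM = 1.4922 · MCU^0.6859
SRM = 1.4922 · 25.0^0.6859

13.5729 SRM


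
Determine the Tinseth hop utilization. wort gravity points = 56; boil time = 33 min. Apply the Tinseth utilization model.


U = 1.65·0.000125^(GP/1000) · (1 − e^(−0.04·t))/4.15
bigness = 1.65·0.000125^(56/1000) = 0.9975
boil_factor = (1 − e^(−0.04·33))/4.15 = 0.1766
U = 0.9975 · 0.1766

0.1762


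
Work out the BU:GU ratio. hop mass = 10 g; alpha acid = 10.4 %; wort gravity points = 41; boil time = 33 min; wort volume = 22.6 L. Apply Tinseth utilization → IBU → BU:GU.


U = 1.65·0.000125^(GP/1000)·(1−e^(−0.04t))/4.15;  IBU = (α/100)·m·U·1000/V;  BU:GU = IBU/GP
U = 1.65·0.000125^(41/1000)·(1−e^(−0.04·33))/4.15 = 0.2016
IBU = (10.4/100)·10·0.2016·1000/22.6 = 9.2759
BU:GU = 9.2759/41

0.2262


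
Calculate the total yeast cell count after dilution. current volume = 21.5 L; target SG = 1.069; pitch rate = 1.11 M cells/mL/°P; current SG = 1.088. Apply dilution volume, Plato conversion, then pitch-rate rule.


V_w = V·((SG_c−1)/(SG_t−1)−1);  °P = 259 − 259/SG_t;  cells = rate·(V+V_w)·°P
V_w = 21.5·((1.088−1)/(1.069−1)−1) = 5.9203
V_final = 21.5 + 5.9203 = 27.4203
°P = 259 − 259/1.069 = 16.7175
cells = 1.11·27.4203·16.7175

508.8223 billion cells


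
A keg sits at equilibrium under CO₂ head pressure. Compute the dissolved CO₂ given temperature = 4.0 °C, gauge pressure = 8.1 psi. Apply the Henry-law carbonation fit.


vols = (P + 14.695)·(0.01821 + 0.09011·e^(−0.04·T))
vols = (8.1 + 14.695)·(0.01821 + 0.09011·e^(−0.04·4.0))

2.1654 volumes


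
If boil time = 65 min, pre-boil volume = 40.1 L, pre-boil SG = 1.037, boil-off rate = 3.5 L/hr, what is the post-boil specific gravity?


V_post = V_pre − rate·(t/60);  SG_post = 1 + (SG_pre−1)·V_pre/V_post
V_post = 40.1 − 3.5·(65/60) = 36.3083
SG_post = 1 + (1.037 − 1)·40.1/36.3083

1.0409


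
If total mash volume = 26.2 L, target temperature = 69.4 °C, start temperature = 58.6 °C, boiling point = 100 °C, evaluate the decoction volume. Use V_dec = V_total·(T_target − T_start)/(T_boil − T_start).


V_dec = 26.2·(69.4 − 58.6)/(100 − 58.6)

6.8348 L


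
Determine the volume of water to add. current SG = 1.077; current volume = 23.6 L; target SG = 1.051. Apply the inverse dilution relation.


V_water = V·((SG_curr − 1)/(SG_target − 1) − 1)
V_water = 23.6·((1.077 − 1)/(1.051 − 1) − 1)

12.0314 L


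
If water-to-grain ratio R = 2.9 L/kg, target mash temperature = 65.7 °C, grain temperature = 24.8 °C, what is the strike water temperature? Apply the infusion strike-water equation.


T_strike = (0.41/R)·(T_mash − T_grain) + T_mash
T_strike = (0.41/2.9)·(65.7 − 24.8) + 65.7

71.4824 °C


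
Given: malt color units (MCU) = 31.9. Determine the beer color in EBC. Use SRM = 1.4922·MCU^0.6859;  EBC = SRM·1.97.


SRM = 1.4922·31.9^0.6859 = 16.0427
EBC = 16.0427·1.97

31.6041 EBC


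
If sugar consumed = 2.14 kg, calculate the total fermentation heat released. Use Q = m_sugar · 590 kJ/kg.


Q = 2.14 · 590

1262.6000 kJ


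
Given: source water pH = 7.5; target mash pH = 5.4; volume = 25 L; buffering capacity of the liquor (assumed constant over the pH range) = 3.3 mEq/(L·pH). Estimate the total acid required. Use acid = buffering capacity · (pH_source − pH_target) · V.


acid = 3.3 · (7.5 − 5.4) · 25

173.2500 mEq


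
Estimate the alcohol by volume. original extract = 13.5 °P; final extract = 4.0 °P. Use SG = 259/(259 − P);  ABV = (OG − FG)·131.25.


OG = 259/(259 − 13.5) = 1.0550
FG = 259/(259 − 4.0) = 1.0157
ABV = (1.0550 − 1.0157)·131.25

5.1586 % ABV


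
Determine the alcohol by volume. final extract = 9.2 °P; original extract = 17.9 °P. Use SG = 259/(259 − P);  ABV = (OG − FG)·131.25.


OG = 259/(259 − 17.9) = 1.0742
FG = 259/(259 − 9.2) = 1.0368
ABV = (1.0742 − 1.0368)·131.25

4.9105 % ABV


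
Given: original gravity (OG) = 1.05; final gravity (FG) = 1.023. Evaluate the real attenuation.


AA = (OG−FG)/(OG−1)·100;  RA = AA·0.8192
AA = (1.05 − 1.023)/(1.05 − 1)·100 = 54.0000
RA = 54.0000·0.8192

44.2368 %


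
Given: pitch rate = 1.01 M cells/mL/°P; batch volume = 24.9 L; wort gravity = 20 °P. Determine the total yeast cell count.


cells (billions) = rate · V_L · °P
cells = 1.01 · 24.9 · 20

502.9800 billion cells


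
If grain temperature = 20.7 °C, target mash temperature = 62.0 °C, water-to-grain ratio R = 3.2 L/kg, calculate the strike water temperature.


T_strike = (0.41/R)·(T_mash − T_grain) + T_mash
T_strike = (0.41/3.2)·(62.0 − 20.7) + 62.0

67.2916 °C


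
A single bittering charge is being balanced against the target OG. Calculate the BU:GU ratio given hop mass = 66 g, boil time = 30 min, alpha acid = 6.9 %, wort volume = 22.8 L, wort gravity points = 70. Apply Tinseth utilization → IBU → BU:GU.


U = 1.65·0.000125^(GP/1000)·(1−e^(−0.04t))/4.15;  IBU = (α/100)·m·U·1000/V;  BU:GU = IBU/GP
U = 1.65·0.000125^(70/1000)·(1−e^(−0.04·30))/4.15 = 0.1481
IBU = (6.9/100)·66·0.1481·1000/22.8 = 29.5825
BU:GU = 29.5825/70

0.4226


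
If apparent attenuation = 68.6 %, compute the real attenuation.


RA = AA · 0.8192
RA = 68.6 · 0.8192

56.1971 %


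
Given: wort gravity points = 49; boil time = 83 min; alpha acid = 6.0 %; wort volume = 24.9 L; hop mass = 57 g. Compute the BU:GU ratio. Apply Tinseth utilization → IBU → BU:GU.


U = 1.65·0.000125^(GP/1000)·(1−e^(−0.04t))/4.15;  IBU = (α/100)·m·U·1000/V;  BU:GU = IBU/GP
U = 1.65·0.000125^(49/1000)·(1−e^(−0.04·83))/4.15 = 0.2467
IBU = (6.0/100)·57·0.2467·1000/24.9 = 33.8859
BU:GU = 33.8859/49

0.6915


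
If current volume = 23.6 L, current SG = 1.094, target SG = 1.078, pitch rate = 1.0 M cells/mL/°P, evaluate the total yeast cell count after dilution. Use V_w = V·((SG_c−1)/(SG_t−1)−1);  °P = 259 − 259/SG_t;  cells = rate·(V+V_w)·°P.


V_w = 23.6·((1.094−1)/(1.078−1)−1) = 4.8410
V_final = 23.6 + 4.8410 = 28.4410
°P = 259 − 259/1.078 = 18.7403
cells = 1.0·28.4410·18.7403

532.9922 billion cells


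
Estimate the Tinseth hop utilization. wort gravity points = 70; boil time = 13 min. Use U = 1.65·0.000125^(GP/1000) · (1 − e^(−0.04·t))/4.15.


bigness = 1.65·0.000125^(70/1000) = 0.8796
boil_factor = (1 − e^(−0.04·13))/4.15 = 0.0977
U = 0.8796 · 0.0977

0.0859


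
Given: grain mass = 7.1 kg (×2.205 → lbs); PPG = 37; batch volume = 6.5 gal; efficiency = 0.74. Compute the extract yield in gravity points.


points = lbs × PPG × eff / vol
lbs = 7.1 × 2.205 = 15.6555
points = 15.6555 × 37 × 0.74 / 6.5

65.9458 points


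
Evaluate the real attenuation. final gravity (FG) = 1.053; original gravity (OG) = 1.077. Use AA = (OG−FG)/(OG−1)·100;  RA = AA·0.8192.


AA = (1.077 − 1.053)/(1.077 − 1)·100 = 31.1688
RA = 31.1688·0.8192

25.5335 %


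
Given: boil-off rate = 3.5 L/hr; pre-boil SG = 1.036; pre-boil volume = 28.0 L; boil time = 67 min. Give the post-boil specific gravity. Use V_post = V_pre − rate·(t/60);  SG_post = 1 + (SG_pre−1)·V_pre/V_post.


V_post = 28.0 − 3.5·(67/60) = 24.0917
SG_post = 1 + (1.036 − 1)·28.0/24.0917

1.0418


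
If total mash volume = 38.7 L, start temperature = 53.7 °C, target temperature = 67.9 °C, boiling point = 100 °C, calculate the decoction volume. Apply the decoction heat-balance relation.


V_dec = V_total·(T_target − T_start)/(T_boil − T_start)
V_dec = 38.7·(67.9 − 53.7)/(100 − 53.7)

11.8691 L


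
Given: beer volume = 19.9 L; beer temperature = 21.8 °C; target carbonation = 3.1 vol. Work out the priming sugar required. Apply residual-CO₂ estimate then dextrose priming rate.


residual = 14.695·(0.01821 + 0.09011·e^(−0.04·T));  sugar = (target − residual)·4.0·V
residual = 14.695·(0.01821 + 0.09011·e^(−0.04·21.8)) = 0.8212
sugar = (3.1 − 0.8212)·4.0·19.9

181.3886 g


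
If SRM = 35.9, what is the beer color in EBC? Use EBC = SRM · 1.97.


EBC = 35.9 · 1.97

70.7230 EBC


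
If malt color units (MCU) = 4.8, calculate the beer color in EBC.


SRM = 1.4922·MCU^0.6859;  EBC = SRM·1.97
SRM = 1.4922·4.8^0.6859 = 4.3761
EBC = 4.3761·1.97

8.6210 EBC


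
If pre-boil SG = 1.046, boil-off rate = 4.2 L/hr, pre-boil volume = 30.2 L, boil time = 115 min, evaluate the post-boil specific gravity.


V_post = V_pre − rate·(t/60);  SG_post = 1 + (SG_pre−1)·V_pre/V_post
V_post = 30.2 − 4.2·(115/60) = 22.1500
SG_post = 1 + (1.046 − 1)·30.2/22.1500

1.0627


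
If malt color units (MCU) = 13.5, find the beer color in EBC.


SRM = 1.4922·MCU^0.6859;  EBC = SRM·1.97
SRM = 1.4922·13.5^0.6859 = 8.8945
EBC = 8.8945·1.97

17.5222 EBC


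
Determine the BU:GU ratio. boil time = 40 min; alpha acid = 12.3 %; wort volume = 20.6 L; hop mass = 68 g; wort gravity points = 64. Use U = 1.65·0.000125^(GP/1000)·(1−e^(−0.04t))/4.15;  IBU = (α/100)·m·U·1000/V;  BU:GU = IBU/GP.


U = 1.65·0.000125^(64/1000)·(1−e^(−0.04·40))/4.15 = 0.1785
IBU = (12.3/100)·68·0.1785·1000/20.6 = 72.4843
BU:GU = 72.4843/64

1.1326


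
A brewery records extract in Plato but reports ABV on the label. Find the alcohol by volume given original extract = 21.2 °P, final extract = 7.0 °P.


SG = 259/(259 − P);  ABV = (OG − FG)·131.25
OG = 259/(259 − 21.2) = 1.0892
FG = 259/(259 − 7.0) = 1.0278
ABV = (1.0892 − 1.0278)·131.25

8.0552 % ABV


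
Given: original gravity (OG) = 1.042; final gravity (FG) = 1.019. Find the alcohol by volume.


ABV = (OG − FG) · 131.25
ABV = (1.042 − 1.019) · 131.25

3.0188 % ABV


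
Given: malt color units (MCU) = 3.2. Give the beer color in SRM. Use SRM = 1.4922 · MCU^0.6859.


SRM = 1.4922 · 3.2^0.6859

3.3137 SRM


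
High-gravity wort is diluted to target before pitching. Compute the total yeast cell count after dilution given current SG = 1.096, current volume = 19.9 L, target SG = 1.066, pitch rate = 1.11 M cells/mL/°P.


V_w = V·((SG_c−1)/(SG_t−1)−1);  °P = 259 − 259/SG_t;  cells = rate·(V+V_w)·°P
V_w = 19.9·((1.096−1)/(1.066−1)−1) = 9.0455
V_final = 19.9 + 9.0455 = 28.9455
°P = 259 − 259/1.066 = 16.0356
cells = 1.11·28.9455·16.0356

515.2166 billion cells


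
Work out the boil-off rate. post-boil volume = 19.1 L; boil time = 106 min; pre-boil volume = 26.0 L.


rate = (V_pre − V_post) / (t_min/60)
rate = (26.0 − 19.1) / (106/60)

3.9057 L/hr


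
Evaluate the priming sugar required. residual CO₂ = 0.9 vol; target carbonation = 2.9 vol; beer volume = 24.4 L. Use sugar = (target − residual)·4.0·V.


sugar = (2.9 − 0.9)·4.0·24.4

195.2000 g


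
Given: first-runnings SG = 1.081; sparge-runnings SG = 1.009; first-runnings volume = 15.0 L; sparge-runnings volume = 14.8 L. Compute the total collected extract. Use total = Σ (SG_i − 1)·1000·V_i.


first = (1.081 − 1)·1000·15.0 = 1215.0000
sparge = (1.009 − 1)·1000·14.8 = 133.2000
total = 1215.0000 + 133.2000

1348.2000 gravity·L


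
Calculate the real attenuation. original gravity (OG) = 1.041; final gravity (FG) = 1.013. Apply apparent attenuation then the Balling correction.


AA = (OG−FG)/(OG−1)·100;  RA = AA·0.8192
AA = (1.041 − 1.013)/(1.041 − 1)·100 = 68.2927
RA = 68.2927·0.8192

55.9454 %


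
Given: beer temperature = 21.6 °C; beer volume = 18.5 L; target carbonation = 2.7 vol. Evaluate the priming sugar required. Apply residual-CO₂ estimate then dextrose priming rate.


residual = 14.695·(0.01821 + 0.09011·e^(−0.04·T));  sugar = (target − residual)·4.0·V
residual = 14.695·(0.01821 + 0.09011·e^(−0.04·21.6)) = 0.8257
sugar = (2.7 − 0.8257)·4.0·18.5

138.6985 g


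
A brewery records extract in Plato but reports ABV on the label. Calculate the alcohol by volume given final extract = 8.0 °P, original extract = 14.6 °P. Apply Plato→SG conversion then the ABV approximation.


SG = 259/(259 − P);  ABV = (OG − FG)·131.25
OG = 259/(259 − 14.6) = 1.0597
FG = 259/(259 − 8.0) = 1.0319
ABV = (1.0597 − 1.0319)·131.25

3.6574 % ABV


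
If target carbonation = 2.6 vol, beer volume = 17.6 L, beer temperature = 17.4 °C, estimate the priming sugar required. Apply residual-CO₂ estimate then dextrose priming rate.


residual = 14.695·(0.01821 + 0.09011·e^(−0.04·T));  sugar = (target − residual)·4.0·V
residual = 14.695·(0.01821 + 0.09011·e^(−0.04·17.4)) = 0.9278
sugar = (2.6 − 0.9278)·4.0·17.6

117.7234 g


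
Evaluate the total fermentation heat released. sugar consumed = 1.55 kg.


Q = m_sugar · 590 kJ/kg
Q = 1.55 · 590

914.5000 kJ


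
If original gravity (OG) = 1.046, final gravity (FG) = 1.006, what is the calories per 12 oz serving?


ABW = (OG−FG)·131.25·0.79/FG;  °P = 259 − 259/SG (for OG→OE and FG→AE);  RE = 0.1808·OE + 0.8192·AE;  Cal = (6.9·ABW + 4·(RE−0.1))·FG·3.55
ABW = (1.046 − 1.006)·131.25·0.79/1.006 = 4.1228
OE = 259 − 259/1.046 = 11.3901 °P
AE = 259 − 259/1.006 = 1.5447 °P
RE = 0.1808·11.3901 + 0.8192·1.5447 = 3.3248 °P
Cal = (6.9·4.1228 + 4·(3.3248−0.1))·1.006·3.55

147.6594 kcal


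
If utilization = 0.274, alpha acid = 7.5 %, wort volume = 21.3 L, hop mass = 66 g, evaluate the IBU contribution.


IBU = (α/100)·mass·U·1000 / V
IBU = (7.5/100)·66·0.274·1000 / 21.3

63.6761 IBU


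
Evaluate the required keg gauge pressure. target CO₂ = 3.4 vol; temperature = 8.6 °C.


psi = vols/(0.01821 + 0.09011·e^(−0.04·T)) − 14.695
psi = 3.4/(0.01821 + 0.09011·e^(−0.04·8.6)) − 14.695

26.7222 psi


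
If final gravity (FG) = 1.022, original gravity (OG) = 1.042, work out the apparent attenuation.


AA = (OG − FG)/(OG − 1) · 100
AA = (1.042 − 1.022)/(1.042 − 1) · 100

47.6190 %


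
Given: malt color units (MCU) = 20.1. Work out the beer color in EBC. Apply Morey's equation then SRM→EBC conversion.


SRM = 1.4922·MCU^0.6859;  EBC = SRM·1.97
SRM = 1.4922·20.1^0.6859 = 11.6866
EBC = 11.6866·1.97

23.0227 EBC


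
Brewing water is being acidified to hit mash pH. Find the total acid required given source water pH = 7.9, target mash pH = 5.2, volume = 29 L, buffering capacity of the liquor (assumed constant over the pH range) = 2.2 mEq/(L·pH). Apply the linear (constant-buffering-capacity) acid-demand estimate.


acid = buffering capacity · (pH_source − pH_target) · V
acid = 2.2 · (7.9 − 5.2) · 29

172.2600 mEq


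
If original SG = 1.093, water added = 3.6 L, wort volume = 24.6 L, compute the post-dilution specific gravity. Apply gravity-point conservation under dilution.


SG_new = 1 + (SG_old − 1)·V_old/(V_old + V_water)
pts = (1.093 − 1)·1000·24.6/(24.6 + 3.6) = 81.1277
SG_new = 1 + 81.1277/1000

1.0811


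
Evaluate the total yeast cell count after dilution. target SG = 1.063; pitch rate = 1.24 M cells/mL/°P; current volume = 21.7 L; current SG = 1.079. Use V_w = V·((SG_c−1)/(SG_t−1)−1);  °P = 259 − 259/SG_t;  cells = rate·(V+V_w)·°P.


V_w = 21.7·((1.079−1)/(1.063−1)−1) = 5.5111
V_final = 21.7 + 5.5111 = 27.2111
°P = 259 − 259/1.063 = 15.3500
cells = 1.24·27.2111·15.3500

517.9347 billion cells


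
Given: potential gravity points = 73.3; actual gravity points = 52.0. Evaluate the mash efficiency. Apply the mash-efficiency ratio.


efficiency = actual / potential × 100
efficiency = 52.0 / 73.3 × 100

70.9413 %


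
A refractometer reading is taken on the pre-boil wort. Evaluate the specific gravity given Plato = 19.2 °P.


SG = 259/(259 − P)
SG = 259/(259 − 19.2)

1.0801


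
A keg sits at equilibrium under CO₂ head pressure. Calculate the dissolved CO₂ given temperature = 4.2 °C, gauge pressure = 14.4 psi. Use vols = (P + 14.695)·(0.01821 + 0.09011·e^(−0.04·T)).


vols = (14.4 + 14.695)·(0.01821 + 0.09011·e^(−0.04·4.2))

2.7461 volumes


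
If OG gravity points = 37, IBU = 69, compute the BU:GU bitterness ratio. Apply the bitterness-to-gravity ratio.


BU:GU = IBU / OG_points
BU:GU = 69 / 37

1.8649


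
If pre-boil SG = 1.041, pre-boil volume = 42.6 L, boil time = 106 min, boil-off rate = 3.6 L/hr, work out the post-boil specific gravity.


V_post = V_pre − rate·(t/60);  SG_post = 1 + (SG_pre−1)·V_pre/V_post
V_post = 42.6 − 3.6·(106/60) = 36.2400
SG_post = 1 + (1.041 − 1)·42.6/36.2400

1.0482


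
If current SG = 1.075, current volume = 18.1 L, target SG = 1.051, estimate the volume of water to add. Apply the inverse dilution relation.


V_water = V·((SG_curr − 1)/(SG_target − 1) − 1)
V_water = 18.1·((1.075 − 1)/(1.051 − 1) − 1)

8.5176 L


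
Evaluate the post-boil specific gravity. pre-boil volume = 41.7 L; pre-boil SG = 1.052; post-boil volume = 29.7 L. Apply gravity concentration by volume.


SG_post = 1 + (SG_pre − 1)·V_pre/V_post
pts_pre = (1.052 − 1)·1000 = 52.0000
pts_post = 52.0000·41.7/29.7 = 73.0101
SG_post = 1 + 73.0101/1000

1.0730


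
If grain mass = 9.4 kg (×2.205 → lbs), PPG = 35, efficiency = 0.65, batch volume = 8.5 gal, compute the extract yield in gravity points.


points = lbs × PPG × eff / vol
lbs = 9.4 × 2.205 = 20.7270
points = 20.7270 × 35 × 0.65 / 8.5

55.4752 points


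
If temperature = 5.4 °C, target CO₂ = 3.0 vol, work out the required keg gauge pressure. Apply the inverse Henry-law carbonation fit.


psi = vols/(0.01821 + 0.09011·e^(−0.04·T)) − 14.695
psi = 3.0/(0.01821 + 0.09011·e^(−0.04·5.4)) − 14.695

18.3393 psi


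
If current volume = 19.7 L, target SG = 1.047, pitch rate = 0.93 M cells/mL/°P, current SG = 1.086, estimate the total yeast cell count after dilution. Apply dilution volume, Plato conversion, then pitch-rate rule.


V_w = V·((SG_c−1)/(SG_t−1)−1);  °P = 259 − 259/SG_t;  cells = rate·(V+V_w)·°P
V_w = 19.7·((1.086−1)/(1.047−1)−1) = 16.3468
V_final = 19.7 + 16.3468 = 36.0468
°P = 259 − 259/1.047 = 11.6266
cells = 0.93·36.0468·11.6266

389.7631 billion cells


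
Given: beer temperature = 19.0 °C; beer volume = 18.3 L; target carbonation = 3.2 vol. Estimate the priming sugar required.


residual = 14.695·(0.01821 + 0.09011·e^(−0.04·T));  sugar = (target − residual)·4.0·V
residual = 14.695·(0.01821 + 0.09011·e^(−0.04·19.0)) = 0.8869
sugar = (3.2 − 0.8869)·4.0·18.3

169.3215 g


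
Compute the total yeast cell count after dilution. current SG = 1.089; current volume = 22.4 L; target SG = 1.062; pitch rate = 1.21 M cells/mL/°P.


V_w = V·((SG_c−1)/(SG_t−1)−1);  °P = 259 − 259/SG_t;  cells = rate·(V+V_w)·°P
V_w = 22.4·((1.089−1)/(1.062−1)−1) = 9.7548
V_final = 22.4 + 9.7548 = 32.1548
°P = 259 − 259/1.062 = 15.1205
cells = 1.21·32.1548·15.1205

588.2997 billion cells


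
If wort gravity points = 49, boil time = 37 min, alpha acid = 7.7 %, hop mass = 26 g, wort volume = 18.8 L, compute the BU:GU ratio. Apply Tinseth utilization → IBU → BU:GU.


U = 1.65·0.000125^(GP/1000)·(1−e^(−0.04t))/4.15;  IBU = (α/100)·m·U·1000/V;  BU:GU = IBU/GP
U = 1.65·0.000125^(49/1000)·(1−e^(−0.04·37))/4.15 = 0.1977
IBU = (7.7/100)·26·0.1977·1000/18.8 = 21.0529
BU:GU = 21.0529/49

0.4297


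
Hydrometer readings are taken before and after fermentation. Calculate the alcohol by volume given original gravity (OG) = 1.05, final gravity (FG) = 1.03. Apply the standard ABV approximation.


ABV = (OG − FG) · 131.25
ABV = (1.05 − 1.03) · 131.25

2.6250 % ABV


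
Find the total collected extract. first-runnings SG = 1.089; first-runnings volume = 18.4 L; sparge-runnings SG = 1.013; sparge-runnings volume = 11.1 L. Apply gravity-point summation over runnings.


total = Σ (SG_i − 1)·1000·V_i
first = (1.089 − 1)·1000·18.4 = 1637.6000
sparge = (1.013 − 1)·1000·11.1 = 144.3000
total = 1637.6000 + 144.3000

1781.9000 gravity·L


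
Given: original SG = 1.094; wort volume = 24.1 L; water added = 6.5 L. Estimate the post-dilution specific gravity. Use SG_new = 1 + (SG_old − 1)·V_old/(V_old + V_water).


pts = (1.094 − 1)·1000·24.1/(24.1 + 6.5) = 74.0327
SG_new = 1 + 74.0327/1000

1.0740


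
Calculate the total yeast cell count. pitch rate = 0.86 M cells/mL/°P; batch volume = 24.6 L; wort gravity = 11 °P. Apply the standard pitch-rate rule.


cells (billions) = rate · V_L · °P
cells = 0.86 · 24.6 · 11

232.7160 billion cells


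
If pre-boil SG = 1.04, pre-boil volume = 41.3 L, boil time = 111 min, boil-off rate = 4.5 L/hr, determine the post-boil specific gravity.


V_post = V_pre − rate·(t/60);  SG_post = 1 + (SG_pre−1)·V_pre/V_post
V_post = 41.3 − 4.5·(111/60) = 32.9750
SG_post = 1 + (1.04 − 1)·41.3/32.9750

1.0501


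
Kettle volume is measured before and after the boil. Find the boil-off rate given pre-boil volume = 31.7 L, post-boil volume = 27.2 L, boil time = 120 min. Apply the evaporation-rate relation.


rate = (V_pre − V_post) / (t_min/60)
rate = (31.7 − 27.2) / (120/60)

2.2500 L/hr


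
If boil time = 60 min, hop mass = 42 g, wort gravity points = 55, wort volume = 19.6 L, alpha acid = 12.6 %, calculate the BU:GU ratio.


U = 1.65·0.000125^(GP/1000)·(1−e^(−0.04t))/4.15;  IBU = (α/100)·m·U·1000/V;  BU:GU = IBU/GP
U = 1.65·0.000125^(55/1000)·(1−e^(−0.04·60))/4.15 = 0.2205
IBU = (12.6/100)·42·0.2205·1000/19.6 = 59.5427
BU:GU = 59.5427/55

1.0826


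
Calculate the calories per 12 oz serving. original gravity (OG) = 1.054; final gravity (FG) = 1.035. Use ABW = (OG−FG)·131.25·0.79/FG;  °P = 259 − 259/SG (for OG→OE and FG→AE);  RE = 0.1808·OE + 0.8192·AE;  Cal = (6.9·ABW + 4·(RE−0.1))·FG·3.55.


ABW = (1.054 − 1.035)·131.25·0.79/1.035 = 1.9034
OE = 259 − 259/1.054 = 13.2694 °P
AE = 259 − 259/1.035 = 8.7585 °P
RE = 0.1808·13.2694 + 0.8192·8.7585 = 9.5740 °P
Cal = (6.9·1.9034 + 4·(9.5740−0.1))·1.035·3.55

187.4967 kcal


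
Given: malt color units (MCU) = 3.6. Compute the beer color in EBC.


SRM = 1.4922·MCU^0.6859;  EBC = SRM·1.97
SRM = 1.4922·3.6^0.6859 = 3.5925
EBC = 3.5925·1.97

7.0772 EBC


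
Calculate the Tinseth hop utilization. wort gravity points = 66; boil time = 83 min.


U = 1.65·0.000125^(GP/1000) · (1 − e^(−0.04·t))/4.15
bigness = 1.65·0.000125^(66/1000) = 0.9118
boil_factor = (1 − e^(−0.04·83))/4.15 = 0.2323
U = 0.9118 · 0.2323

0.2118


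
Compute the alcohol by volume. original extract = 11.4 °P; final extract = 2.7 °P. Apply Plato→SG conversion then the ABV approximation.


SG = 259/(259 − P);  ABV = (OG − FG)·131.25
OG = 259/(259 − 11.4) = 1.0460
FG = 259/(259 − 2.7) = 1.0105
ABV = (1.0460 − 1.0105)·131.25

4.6604 % ABV


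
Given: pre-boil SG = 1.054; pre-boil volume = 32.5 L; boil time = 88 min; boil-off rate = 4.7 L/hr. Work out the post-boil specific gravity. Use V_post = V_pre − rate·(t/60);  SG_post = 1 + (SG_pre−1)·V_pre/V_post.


V_post = 32.5 − 4.7·(88/60) = 25.6067
SG_post = 1 + (1.054 − 1)·32.5/25.6067

1.0685


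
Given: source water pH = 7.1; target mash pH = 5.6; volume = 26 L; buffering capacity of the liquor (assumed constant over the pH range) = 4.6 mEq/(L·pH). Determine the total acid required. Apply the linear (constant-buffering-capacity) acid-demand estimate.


acid = buffering capacity · (pH_source − pH_target) · V
acid = 4.6 · (7.1 − 5.6) · 26

179.4000 mEq


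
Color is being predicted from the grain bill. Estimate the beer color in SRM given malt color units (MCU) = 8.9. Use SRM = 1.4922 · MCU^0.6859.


SRM = 1.4922 · 8.9^0.6859

6.6836 SRM


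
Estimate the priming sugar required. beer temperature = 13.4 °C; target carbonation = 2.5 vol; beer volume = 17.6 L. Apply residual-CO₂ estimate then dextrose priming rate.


residual = 14.695·(0.01821 + 0.09011·e^(−0.04·T));  sugar = (target − residual)·4.0·V
residual = 14.695·(0.01821 + 0.09011·e^(−0.04·13.4)) = 1.0423
sugar = (2.5 − 1.0423)·4.0·17.6

102.6190 g


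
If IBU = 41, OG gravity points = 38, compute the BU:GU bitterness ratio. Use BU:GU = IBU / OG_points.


BU:GU = 41 / 38

1.0789


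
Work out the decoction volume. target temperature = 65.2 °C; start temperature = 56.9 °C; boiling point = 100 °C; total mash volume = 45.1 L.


V_dec = V_total·(T_target − T_start)/(T_boil − T_start)
V_dec = 45.1·(65.2 − 56.9)/(100 − 56.9)

8.6852 L


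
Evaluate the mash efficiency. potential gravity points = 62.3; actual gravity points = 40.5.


efficiency = actual / potential × 100
efficiency = 40.5 / 62.3 × 100

65.0080 %


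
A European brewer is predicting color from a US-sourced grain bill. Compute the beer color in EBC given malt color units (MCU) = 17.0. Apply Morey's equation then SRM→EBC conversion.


SRM = 1.4922·MCU^0.6859;  EBC = SRM·1.97
SRM = 1.4922·17.0^0.6859 = 10.4182
EBC = 10.4182·1.97

20.5238 EBC


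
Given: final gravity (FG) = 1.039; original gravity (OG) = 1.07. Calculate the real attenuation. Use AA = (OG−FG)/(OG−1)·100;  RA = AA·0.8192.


AA = (1.07 − 1.039)/(1.07 − 1)·100 = 44.2857
RA = 44.2857·0.8192

36.2789 %


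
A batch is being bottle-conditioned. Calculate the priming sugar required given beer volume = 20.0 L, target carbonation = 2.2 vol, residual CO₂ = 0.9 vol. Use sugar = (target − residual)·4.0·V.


sugar = (2.2 − 0.9)·4.0·20.0

104.0000 g


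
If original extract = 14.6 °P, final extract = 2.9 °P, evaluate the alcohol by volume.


SG = 259/(259 − P);  ABV = (OG − FG)·131.25
OG = 259/(259 − 14.6) = 1.0597
FG = 259/(259 − 2.9) = 1.0113
ABV = (1.0597 − 1.0113)·131.25

6.3544 % ABV


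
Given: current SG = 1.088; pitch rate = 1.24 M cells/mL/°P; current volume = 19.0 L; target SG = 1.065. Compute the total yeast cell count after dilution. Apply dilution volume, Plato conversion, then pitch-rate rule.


V_w = V·((SG_c−1)/(SG_t−1)−1);  °P = 259 − 259/SG_t;  cells = rate·(V+V_w)·°P
V_w = 19.0·((1.088−1)/(1.065−1)−1) = 6.7231
V_final = 19.0 + 6.7231 = 25.7231
°P = 259 − 259/1.065 = 15.8075
cells = 1.24·25.7231·15.8075

504.2061 billion cells


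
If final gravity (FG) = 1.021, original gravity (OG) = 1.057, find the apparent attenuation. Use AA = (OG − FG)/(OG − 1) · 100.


AA = (1.057 − 1.021)/(1.057 − 1) · 100

63.1579 %


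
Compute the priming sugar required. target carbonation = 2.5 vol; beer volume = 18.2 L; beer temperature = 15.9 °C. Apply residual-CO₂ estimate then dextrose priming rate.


residual = 14.695·(0.01821 + 0.09011·e^(−0.04·T));  sugar = (target − residual)·4.0·V
residual = 14.695·(0.01821 + 0.09011·e^(−0.04·15.9)) = 0.9686
sugar = (2.5 − 0.9686)·4.0·18.2

111.4847 g


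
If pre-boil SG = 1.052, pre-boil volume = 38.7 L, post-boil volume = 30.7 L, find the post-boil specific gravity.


SG_post = 1 + (SG_pre − 1)·V_pre/V_post
pts_pre = (1.052 − 1)·1000 = 52.0000
pts_post = 52.0000·38.7/30.7 = 65.5505
SG_post = 1 + 65.5505/1000

1.0656


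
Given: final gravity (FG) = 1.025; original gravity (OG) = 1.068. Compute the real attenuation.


AA = (OG−FG)/(OG−1)·100;  RA = AA·0.8192
AA = (1.068 − 1.025)/(1.068 − 1)·100 = 63.2353
RA = 63.2353·0.8192

51.8024 %


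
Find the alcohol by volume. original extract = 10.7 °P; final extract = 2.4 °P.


SG = 259/(259 − P);  ABV = (OG − FG)·131.25
OG = 259/(259 − 10.7) = 1.0431
FG = 259/(259 − 2.4) = 1.0094
ABV = (1.0431 − 1.0094)·131.25

4.4284 % ABV


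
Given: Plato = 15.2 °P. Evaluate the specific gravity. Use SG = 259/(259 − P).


SG = 259/(259 − 15.2)

1.0623


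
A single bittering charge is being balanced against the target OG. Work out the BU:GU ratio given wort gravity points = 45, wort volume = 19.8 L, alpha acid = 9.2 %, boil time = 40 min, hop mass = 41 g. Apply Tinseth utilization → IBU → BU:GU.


U = 1.65·0.000125^(GP/1000)·(1−e^(−0.04t))/4.15;  IBU = (α/100)·m·U·1000/V;  BU:GU = IBU/GP
U = 1.65·0.000125^(45/1000)·(1−e^(−0.04·40))/4.15 = 0.2118
IBU = (9.2/100)·41·0.2118·1000/19.8 = 40.3425
BU:GU = 40.3425/45

0.8965


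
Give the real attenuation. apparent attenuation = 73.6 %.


RA = AA · 0.8192
RA = 73.6 · 0.8192

60.2931 %


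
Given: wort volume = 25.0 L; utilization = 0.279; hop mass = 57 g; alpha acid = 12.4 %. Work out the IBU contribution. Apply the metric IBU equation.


IBU = (α/100)·mass·U·1000 / V
IBU = (12.4/100)·57·0.279·1000 / 25.0

78.8789 IBU


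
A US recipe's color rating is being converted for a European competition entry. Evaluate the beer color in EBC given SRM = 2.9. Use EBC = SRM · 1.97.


EBC = 2.9 · 1.97

5.7130 EBC


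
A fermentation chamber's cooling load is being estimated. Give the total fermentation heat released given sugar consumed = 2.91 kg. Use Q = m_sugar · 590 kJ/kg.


Q = 2.91 · 590

1716.9000 kJ


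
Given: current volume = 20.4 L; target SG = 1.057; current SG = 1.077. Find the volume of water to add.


V_water = V·((SG_curr − 1)/(SG_target − 1) − 1)
V_water = 20.4·((1.077 − 1)/(1.057 − 1) − 1)

7.1579 L


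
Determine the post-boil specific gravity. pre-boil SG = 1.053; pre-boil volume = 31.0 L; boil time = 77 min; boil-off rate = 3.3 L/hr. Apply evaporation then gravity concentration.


V_post = V_pre − rate·(t/60);  SG_post = 1 + (SG_pre−1)·V_pre/V_post
V_post = 31.0 − 3.3·(77/60) = 26.7650
SG_post = 1 + (1.053 − 1)·31.0/26.7650

1.0614


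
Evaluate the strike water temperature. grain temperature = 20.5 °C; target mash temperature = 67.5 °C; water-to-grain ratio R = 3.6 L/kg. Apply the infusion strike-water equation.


T_strike = (0.41/R)·(T_mash − T_grain) + T_mash
T_strike = (0.41/3.6)·(67.5 − 20.5) + 67.5

72.8528 °C


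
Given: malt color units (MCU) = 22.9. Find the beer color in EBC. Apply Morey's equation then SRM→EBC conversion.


SRM = 1.4922·MCU^0.6859;  EBC = SRM·1.97
SRM = 1.4922·22.9^0.6859 = 12.7802
EBC = 12.7802·1.97

25.1770 EBC


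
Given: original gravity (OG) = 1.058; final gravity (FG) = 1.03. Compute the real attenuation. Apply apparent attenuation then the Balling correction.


AA = (OG−FG)/(OG−1)·100;  RA = AA·0.8192
AA = (1.058 − 1.03)/(1.058 − 1)·100 = 48.2759
RA = 48.2759·0.8192

39.5476 %


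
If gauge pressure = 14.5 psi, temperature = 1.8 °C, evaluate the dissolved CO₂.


vols = (P + 14.695)·(0.01821 + 0.09011·e^(−0.04·T))
vols = (14.5 + 14.695)·(0.01821 + 0.09011·e^(−0.04·1.8))

2.9796 volumes


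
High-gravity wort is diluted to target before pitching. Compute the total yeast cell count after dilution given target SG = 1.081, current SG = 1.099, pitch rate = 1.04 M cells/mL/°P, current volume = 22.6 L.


V_w = V·((SG_c−1)/(SG_t−1)−1);  °P = 259 − 259/SG_t;  cells = rate·(V+V_w)·°P
V_w = 22.6·((1.099−1)/(1.081−1)−1) = 5.0222
V_final = 22.6 + 5.0222 = 27.6222
°P = 259 − 259/1.081 = 19.4070
cells = 1.04·27.6222·19.4070

557.5079 billion cells


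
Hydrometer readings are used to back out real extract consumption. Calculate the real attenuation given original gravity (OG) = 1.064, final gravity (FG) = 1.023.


AA = (OG−FG)/(OG−1)·100;  RA = AA·0.8192
AA = (1.064 − 1.023)/(1.064 − 1)·100 = 64.0625
RA = 64.0625·0.8192

52.4800 %


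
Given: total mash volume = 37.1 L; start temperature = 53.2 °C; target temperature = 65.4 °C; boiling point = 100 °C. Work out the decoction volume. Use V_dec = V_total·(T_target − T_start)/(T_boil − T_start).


V_dec = 37.1·(65.4 − 53.2)/(100 − 53.2)

9.6714 L


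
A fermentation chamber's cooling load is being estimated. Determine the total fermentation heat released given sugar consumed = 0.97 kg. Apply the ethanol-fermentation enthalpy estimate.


Q = m_sugar · 590 kJ/kg
Q = 0.97 · 590

572.3000 kJ


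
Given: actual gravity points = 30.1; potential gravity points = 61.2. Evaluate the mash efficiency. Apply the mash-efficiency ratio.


efficiency = actual / potential × 100
efficiency = 30.1 / 61.2 × 100

49.1830 %


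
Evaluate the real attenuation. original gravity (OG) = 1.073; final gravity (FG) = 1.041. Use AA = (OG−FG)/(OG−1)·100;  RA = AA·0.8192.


AA = (1.073 − 1.041)/(1.073 − 1)·100 = 43.8356
RA = 43.8356·0.8192

35.9101 %


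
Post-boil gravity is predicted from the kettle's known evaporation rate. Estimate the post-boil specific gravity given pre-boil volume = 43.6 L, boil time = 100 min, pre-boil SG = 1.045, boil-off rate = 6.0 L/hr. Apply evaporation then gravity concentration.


V_post = V_pre − rate·(t/60);  SG_post = 1 + (SG_pre−1)·V_pre/V_post
V_post = 43.6 − 6.0·(100/60) = 33.6000
SG_post = 1 + (1.045 − 1)·43.6/33.6000

1.0584


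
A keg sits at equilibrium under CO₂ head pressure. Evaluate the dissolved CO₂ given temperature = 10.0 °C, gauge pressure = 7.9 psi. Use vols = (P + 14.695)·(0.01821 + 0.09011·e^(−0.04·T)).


vols = (7.9 + 14.695)·(0.01821 + 0.09011·e^(−0.04·10.0))

1.7763 volumes


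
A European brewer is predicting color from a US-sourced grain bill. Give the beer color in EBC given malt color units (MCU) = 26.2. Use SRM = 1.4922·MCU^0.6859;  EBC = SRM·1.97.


SRM = 1.4922·26.2^0.6859 = 14.0165
EBC = 14.0165·1.97

27.6125 EBC


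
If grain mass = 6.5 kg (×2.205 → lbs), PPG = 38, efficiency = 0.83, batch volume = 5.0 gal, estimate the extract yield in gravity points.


points = lbs × PPG × eff / vol
lbs = 6.5 × 2.205 = 14.3325
points = 14.3325 × 38 × 0.83 / 5.0

90.4094 points


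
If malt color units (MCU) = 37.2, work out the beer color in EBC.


SRM = 1.4922·MCU^0.6859;  EBC = SRM·1.97
SRM = 1.4922·37.2^0.6859 = 17.8264
EBC = 17.8264·1.97

35.1179 EBC


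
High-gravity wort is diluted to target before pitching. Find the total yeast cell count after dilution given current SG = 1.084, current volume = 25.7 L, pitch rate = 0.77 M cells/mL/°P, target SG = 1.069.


V_w = V·((SG_c−1)/(SG_t−1)−1);  °P = 259 − 259/SG_t;  cells = rate·(V+V_w)·°P
V_w = 25.7·((1.084−1)/(1.069−1)−1) = 5.5870
V_final = 25.7 + 5.5870 = 31.2870
°P = 259 − 259/1.069 = 16.7175
cells = 0.77·31.2870·16.7175

402.7404 billion cells


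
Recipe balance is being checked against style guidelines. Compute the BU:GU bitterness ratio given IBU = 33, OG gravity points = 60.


BU:GU = IBU / OG_points
BU:GU = 33 / 60

0.5500


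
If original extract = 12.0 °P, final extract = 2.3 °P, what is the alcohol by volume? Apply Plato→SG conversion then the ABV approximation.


SG = 259/(259 − P);  ABV = (OG − FG)·131.25
OG = 259/(259 − 12.0) = 1.0486
FG = 259/(259 − 2.3) = 1.0090
ABV = (1.0486 − 1.0090)·131.25

5.2005 % ABV


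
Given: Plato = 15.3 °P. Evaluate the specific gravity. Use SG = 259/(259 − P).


SG = 259/(259 − 15.3)

1.0628


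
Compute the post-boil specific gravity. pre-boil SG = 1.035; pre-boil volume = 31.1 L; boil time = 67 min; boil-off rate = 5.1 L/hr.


V_post = V_pre − rate·(t/60);  SG_post = 1 + (SG_pre−1)·V_pre/V_post
V_post = 31.1 − 5.1·(67/60) = 25.4050
SG_post = 1 + (1.035 − 1)·31.1/25.4050

1.0428


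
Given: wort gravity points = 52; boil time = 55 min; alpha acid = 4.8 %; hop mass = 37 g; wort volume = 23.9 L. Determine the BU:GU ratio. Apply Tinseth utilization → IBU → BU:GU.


U = 1.65·0.000125^(GP/1000)·(1−e^(−0.04t))/4.15;  IBU = (α/100)·m·U·1000/V;  BU:GU = IBU/GP
U = 1.65·0.000125^(52/1000)·(1−e^(−0.04·55))/4.15 = 0.2216
IBU = (4.8/100)·37·0.2216·1000/23.9 = 16.4633
BU:GU = 16.4633/52

0.3166


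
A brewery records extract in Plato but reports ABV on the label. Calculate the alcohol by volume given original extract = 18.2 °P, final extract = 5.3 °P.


SG = 259/(259 − P);  ABV = (OG − FG)·131.25
OG = 259/(259 − 18.2) = 1.0756
FG = 259/(259 − 5.3) = 1.0209
ABV = (1.0756 − 1.0209)·131.25

7.1781 % ABV


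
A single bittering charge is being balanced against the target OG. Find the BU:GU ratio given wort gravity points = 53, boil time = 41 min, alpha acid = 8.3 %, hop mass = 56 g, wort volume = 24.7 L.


U = 1.65·0.000125^(GP/1000)·(1−e^(−0.04t))/4.15;  IBU = (α/100)·m·U·1000/V;  BU:GU = IBU/GP
U = 1.65·0.000125^(53/1000)·(1−e^(−0.04·41))/4.15 = 0.1990
IBU = (8.3/100)·56·0.1990·1000/24.7 = 37.4530
BU:GU = 37.4530/53

0.7067


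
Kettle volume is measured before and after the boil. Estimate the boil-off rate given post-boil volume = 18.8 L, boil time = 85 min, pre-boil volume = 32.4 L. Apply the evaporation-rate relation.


rate = (V_pre − V_post) / (t_min/60)
rate = (32.4 − 18.8) / (85/60)

9.6000 L/hr


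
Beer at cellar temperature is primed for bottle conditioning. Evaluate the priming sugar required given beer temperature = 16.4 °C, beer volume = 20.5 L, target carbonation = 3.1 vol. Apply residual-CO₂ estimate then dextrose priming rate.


residual = 14.695·(0.01821 + 0.09011·e^(−0.04·T));  sugar = (target − residual)·4.0·V
residual = 14.695·(0.01821 + 0.09011·e^(−0.04·16.4)) = 0.9547
sugar = (3.1 − 0.9547)·4.0·20.5

175.9116 g


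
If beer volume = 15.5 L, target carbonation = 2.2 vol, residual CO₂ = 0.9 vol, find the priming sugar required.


sugar = (target − residual)·4.0·V
sugar = (2.2 − 0.9)·4.0·15.5

80.6000 g


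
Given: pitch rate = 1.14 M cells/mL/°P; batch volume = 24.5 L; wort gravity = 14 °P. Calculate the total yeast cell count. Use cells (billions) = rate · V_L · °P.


cells = 1.14 · 24.5 · 14

391.0200 billion cells


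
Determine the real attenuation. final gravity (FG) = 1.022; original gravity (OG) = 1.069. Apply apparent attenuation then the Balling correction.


AA = (OG−FG)/(OG−1)·100;  RA = AA·0.8192
AA = (1.069 − 1.022)/(1.069 − 1)·100 = 68.1159
RA = 68.1159·0.8192

55.8006 %


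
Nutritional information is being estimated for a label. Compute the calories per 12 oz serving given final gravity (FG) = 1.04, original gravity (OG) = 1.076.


ABW = (OG−FG)·131.25·0.79/FG;  °P = 259 − 259/SG (for OG→OE and FG→AE);  RE = 0.1808·OE + 0.8192·AE;  Cal = (6.9·ABW + 4·(RE−0.1))·FG·3.55
ABW = (1.076 − 1.04)·131.25·0.79/1.04 = 3.5892
OE = 259 − 259/1.076 = 18.2937 °P
AE = 259 − 259/1.04 = 9.9615 °P
RE = 0.1808·18.2937 + 0.8192·9.9615 = 11.4680 °P
Cal = (6.9·3.5892 + 4·(11.4680−0.1))·1.04·3.55

259.3162 kcal


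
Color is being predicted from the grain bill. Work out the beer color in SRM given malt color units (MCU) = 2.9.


SRM = 1.4922 · MCU^0.6859
SRM = 1.4922 · 2.9^0.6859

3.0973 SRM


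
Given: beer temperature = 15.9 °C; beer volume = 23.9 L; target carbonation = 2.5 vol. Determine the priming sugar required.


residual = 14.695·(0.01821 + 0.09011·e^(−0.04·T));  sugar = (target − residual)·4.0·V
residual = 14.695·(0.01821 + 0.09011·e^(−0.04·15.9)) = 0.9686
sugar = (2.5 − 0.9686)·4.0·23.9

146.4002 g
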